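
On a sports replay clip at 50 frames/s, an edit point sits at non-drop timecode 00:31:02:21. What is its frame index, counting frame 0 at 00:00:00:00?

Total seconds to the label: (0 × 3600 + 31 × 60 + 2) = 1862.
Frame index = 1862 × 50 + 21 = 93121.

frame 93121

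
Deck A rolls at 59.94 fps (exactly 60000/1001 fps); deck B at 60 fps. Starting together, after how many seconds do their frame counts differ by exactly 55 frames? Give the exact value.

The gap grows by |60 − 60000/1001| = 60/1001 frames per second.
Time for a 55-frame gap: 55 ÷ (60/1001) = 11011/12 s.

11011/12 seconds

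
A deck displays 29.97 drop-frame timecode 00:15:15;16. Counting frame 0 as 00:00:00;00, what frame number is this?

27438

Complete 10-minute blocks: 1, each 17982 frames → 17982.
Remaining 5 whole minutes in the current block: 1800 + 4 × 1798 = 8992 frames.
Within the current minute: 15 × 30 + 16 − 2 = 464 (labels ;00/;01 skipped at this minute). Total = 17982 + 8992 + 464 = 27438.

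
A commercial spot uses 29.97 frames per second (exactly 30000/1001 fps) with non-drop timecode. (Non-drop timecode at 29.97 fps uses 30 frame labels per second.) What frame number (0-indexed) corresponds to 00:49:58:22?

frame 89962

Total seconds to the label: (0 × 3600 + 49 × 60 + 58) = 2998.
Frame index = 2998 × 30 + 22 = 89962.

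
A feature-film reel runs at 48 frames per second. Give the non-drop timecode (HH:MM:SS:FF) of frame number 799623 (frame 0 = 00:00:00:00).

799623 ÷ 48 = 16658 full seconds, remainder 39 frames.
16658 s = 4 h 37 min 38 s.
Timecode: 04:37:38:39.

04:37:38:39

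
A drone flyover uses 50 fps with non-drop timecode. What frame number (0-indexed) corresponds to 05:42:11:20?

Total seconds to the label: (5 × 3600 + 42 × 60 + 11) = 20531.
Frame index = 20531 × 50 + 20 = 1026570.

frame 1026570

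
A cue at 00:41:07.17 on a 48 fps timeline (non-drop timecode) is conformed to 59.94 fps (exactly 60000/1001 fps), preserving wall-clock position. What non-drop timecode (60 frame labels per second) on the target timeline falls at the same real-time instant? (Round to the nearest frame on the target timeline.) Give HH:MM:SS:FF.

00:41:04:53

Source frame index: (0×3600 + 41×60 + 7) × 48 + 17 = 118433.
Real time: 118433 / (48) = 118433/48 s.
Target frame: (118433/48) × (60000/1001) = 21148750/143 ≈ 147893.357 → 147893.
At 60 labels/s: frame 147893 → 00:41:04:53.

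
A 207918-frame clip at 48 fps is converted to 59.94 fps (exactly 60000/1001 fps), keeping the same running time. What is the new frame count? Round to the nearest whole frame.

259638 frames

Frames at target rate = 207918 × (60000/1001) / (48) = 259897500/1001 ≈ 259637.862.
Nearest whole frame: 259638.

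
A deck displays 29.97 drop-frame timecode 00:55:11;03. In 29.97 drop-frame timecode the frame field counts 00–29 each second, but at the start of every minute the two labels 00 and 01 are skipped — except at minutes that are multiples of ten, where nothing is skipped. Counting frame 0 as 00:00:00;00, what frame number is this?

99233

As if non-drop at 30 labels/s: (0 × 3600 + 55 × 60 + 11) × 30 + 3 = 99333.
Minute boundaries passed: 55; those not divisible by 10: 55 − 5 = 50; dropped labels = 2 × 50 = 100.
Actual frame index = 99333 − 100 = 99233.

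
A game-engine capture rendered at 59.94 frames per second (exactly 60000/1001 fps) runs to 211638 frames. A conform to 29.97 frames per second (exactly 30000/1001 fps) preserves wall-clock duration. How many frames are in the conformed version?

105819 frames

Target frames = source frames × (target rate / source rate) = 211638 × (30000/1001)/(60000/1001) = 211638 × 1/2 = 105819.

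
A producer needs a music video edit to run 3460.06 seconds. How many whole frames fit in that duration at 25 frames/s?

Frames = 3460.06 × 25 = 173003/2 ≈ 86501.5000.
Complete frames: 86501.

86501 frames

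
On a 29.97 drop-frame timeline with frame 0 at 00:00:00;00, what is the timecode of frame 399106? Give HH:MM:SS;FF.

Ten DF minutes hold 17982 frames, so frame 399106 lies in block 22 (frames 395604–413585) with 3502 frames into that block.
The block's first minute is 1800 frames and the rest 1798 each; 3502 frames reaches minute 1, so 22 × 18 + 1 × 2 = 398 labels have been skipped so far.
Adding those back, label number 399106 + 398 = 399504 at 30 labels/s is 13316 s + 24 f = 3 h 41 min 56 s frame 24, i.e. 03:41:56;24.

03:41:56;24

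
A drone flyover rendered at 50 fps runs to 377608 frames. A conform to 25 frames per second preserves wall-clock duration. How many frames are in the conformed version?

188804 frames

Frames at target rate = 377608 × (25) / (50) = 188804.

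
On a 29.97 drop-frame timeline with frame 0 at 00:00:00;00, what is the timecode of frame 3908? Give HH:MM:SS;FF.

Ten DF minutes hold 17982 frames, so frame 3908 lies in block 0 (frames 0–17981) with 3908 frames into that block.
The block's first minute is 1800 frames and the rest 1798 each; 3908 frames reaches minute 2, so 0 × 18 + 2 × 2 = 4 labels have been skipped so far.
Adding those back, label number 3908 + 4 = 3912 at 30 labels/s is 130 s + 12 f = 0 h 2 min 10 s frame 12, i.e. 00:02:10;12.

00:02:10;12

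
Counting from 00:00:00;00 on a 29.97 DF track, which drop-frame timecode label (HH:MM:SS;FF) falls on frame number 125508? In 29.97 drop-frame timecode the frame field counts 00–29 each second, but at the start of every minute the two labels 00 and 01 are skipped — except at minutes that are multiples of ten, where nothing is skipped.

01:09:47;24

Each 10-minute DF block holds 10 × 60 × 30 − 9 × 2 = 17982 frames. 125508 ÷ 17982 → 6 full blocks, remainder 17616.
Within the partial block the first minute is 1800 frames and each further minute 1798, so 9 further minute boundaries passed. Total skipped labels = 18 × 6 + 2 × 9 = 126.
Non-drop label index = 125508 + 126 = 125634; at 30 labels/s that is 01:09:47:24, i.e. DF 01:09:47;24.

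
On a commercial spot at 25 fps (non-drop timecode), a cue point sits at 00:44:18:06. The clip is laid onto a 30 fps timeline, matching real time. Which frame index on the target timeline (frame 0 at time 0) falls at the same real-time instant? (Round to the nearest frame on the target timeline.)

Source frame index: (0×3600 + 44×60 + 18) × 25 + 6 = 66456.
Real time: 66456 / (25) = 66456/25 s.
Target frame: (66456/25) × (30) = 398736/5 ≈ 79747.200 → 79747.

frame 79747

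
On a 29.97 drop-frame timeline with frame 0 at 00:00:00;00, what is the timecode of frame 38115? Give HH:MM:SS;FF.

00:21:11;23

Each 10-minute DF block holds 10 × 60 × 30 − 9 × 2 = 17982 frames. 38115 ÷ 17982 → 2 full blocks, remainder 2151.
Within the partial block the first minute is 1800 frames and each further minute 1798, so 1 further minute boundary passed. Total skipped labels = 18 × 2 + 2 × 1 = 38.
Non-drop label index = 38115 + 38 = 38153; at 30 labels/s that is 00:21:11:23, i.e. DF 00:21:11;23.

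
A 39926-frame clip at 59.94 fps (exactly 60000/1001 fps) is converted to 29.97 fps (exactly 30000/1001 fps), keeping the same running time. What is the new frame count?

Target frames = source frames × (target rate / source rate) = 39926 × (30000/1001)/(60000/1001) = 39926 × 1/2 = 19963.

19963 frames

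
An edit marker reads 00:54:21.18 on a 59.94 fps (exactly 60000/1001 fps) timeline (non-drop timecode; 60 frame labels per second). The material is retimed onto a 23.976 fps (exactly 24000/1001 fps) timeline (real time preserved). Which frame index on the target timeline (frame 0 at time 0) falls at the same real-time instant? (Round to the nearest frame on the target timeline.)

Source frame index: (0×3600 + 54×60 + 21) × 60 + 18 = 195678.
Real time: 195678 / (60000/1001) = 32645613/10000 s.
Target frame: (32645613/10000) × (24000/1001) = 391356/5 ≈ 78271.200 → 78271.

frame 78271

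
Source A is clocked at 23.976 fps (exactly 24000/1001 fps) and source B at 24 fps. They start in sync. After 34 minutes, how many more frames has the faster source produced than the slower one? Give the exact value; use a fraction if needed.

48960/1001 frames

34 min = 2040 s.
A emits 24000/1001 × 2040 = 48960000/1001 frames; B emits 24 × 2040 = 48960.
Difference = 48960/1001 frames (≈ 48.9111); B is ahead of A.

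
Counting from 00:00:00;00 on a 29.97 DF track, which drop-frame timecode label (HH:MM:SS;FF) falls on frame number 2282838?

21:09:30;24

Ten DF minutes hold 17982 frames, so frame 2282838 lies in block 126 (frames 2265732–2283713) with 17106 frames into that block.
The block's first minute is 1800 frames and the rest 1798 each; 17106 frames reaches minute 9, so 126 × 18 + 9 × 2 = 2286 labels have been skipped so far.
Adding those back, label number 2282838 + 2286 = 2285124 at 30 labels/s is 76170 s + 24 f = 21 h 9 min 30 s frame 24, i.e. 21:09:30;24.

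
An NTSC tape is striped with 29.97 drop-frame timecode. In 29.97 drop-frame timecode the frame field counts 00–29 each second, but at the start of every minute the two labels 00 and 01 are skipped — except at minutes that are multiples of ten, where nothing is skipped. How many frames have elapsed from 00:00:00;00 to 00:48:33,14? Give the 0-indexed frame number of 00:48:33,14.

Complete 10-minute blocks: 4, each 17982 frames → 71928.
Remaining 8 whole minutes in the current block: 1800 + 7 × 1798 = 14386 frames.
Within the current minute: 33 × 30 + 14 − 2 = 1002 (labels ;00/;01 skipped at this minute). Total = 71928 + 14386 + 1002 = 87316.

87316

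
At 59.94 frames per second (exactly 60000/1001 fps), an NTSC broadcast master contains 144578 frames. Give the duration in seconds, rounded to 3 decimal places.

Running time = 144578 × 1001/60000 = 72361289/30000 s ≈ 2412.043 s.

2412.043 seconds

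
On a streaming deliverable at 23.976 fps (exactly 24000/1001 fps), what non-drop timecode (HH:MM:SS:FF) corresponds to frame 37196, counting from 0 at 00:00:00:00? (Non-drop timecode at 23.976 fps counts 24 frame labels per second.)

00:25:49:20

37196 ÷ 24 = 1549 full seconds, remainder 20 frames.
1549 s = 0 h 25 min 49 s.
Timecode: 00:25:49:20.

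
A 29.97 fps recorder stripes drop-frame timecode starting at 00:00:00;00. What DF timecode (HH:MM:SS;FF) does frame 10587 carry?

00:05:53;07

Ten DF minutes hold 17982 frames, so frame 10587 lies in block 0 (frames 0–17981) with 10587 frames into that block.
The block's first minute is 1800 frames and the rest 1798 each; 10587 frames reaches minute 5, so 0 × 18 + 5 × 2 = 10 labels have been skipped so far.
Adding those back, label number 10587 + 10 = 10597 at 30 labels/s is 353 s + 7 f = 0 h 5 min 53 s frame 7, i.e. 00:05:53;07.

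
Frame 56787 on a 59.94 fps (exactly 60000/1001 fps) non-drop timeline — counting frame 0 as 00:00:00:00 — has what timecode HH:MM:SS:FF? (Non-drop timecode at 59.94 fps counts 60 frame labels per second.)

00:15:46:27

56787 ÷ 60 = 946 full seconds, remainder 27 frames.
946 s = 0 h 15 min 46 s.
Timecode: 00:15:46:27.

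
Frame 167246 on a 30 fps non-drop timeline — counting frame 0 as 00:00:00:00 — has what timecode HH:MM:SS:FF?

167246 ÷ 30 = 5574 full seconds, remainder 26 frames.
5574 s = 1 h 32 min 54 s.
Timecode: 01:32:54:26.

01:32:54:26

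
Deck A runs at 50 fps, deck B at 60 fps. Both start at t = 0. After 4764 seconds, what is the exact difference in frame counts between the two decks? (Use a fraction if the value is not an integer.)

47640 frames

A emits 50 × 4764 = 238200 frames; B emits 60 × 4764 = 285840.
Difference = 47640 frames; B is ahead of A.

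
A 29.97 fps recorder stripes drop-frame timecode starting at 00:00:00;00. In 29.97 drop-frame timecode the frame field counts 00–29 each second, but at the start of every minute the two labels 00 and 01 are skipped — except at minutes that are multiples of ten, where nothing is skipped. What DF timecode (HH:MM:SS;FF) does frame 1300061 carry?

12:02:58;21

Ten DF minutes hold 17982 frames, so frame 1300061 lies in block 72 (frames 1294704–1312685) with 5357 frames into that block.
The block's first minute is 1800 frames and the rest 1798 each; 5357 frames reaches minute 2, so 72 × 18 + 2 × 2 = 1300 labels have been skipped so far.
Adding those back, label number 1300061 + 1300 = 1301361 at 30 labels/s is 43378 s + 21 f = 12 h 2 min 58 s frame 21, i.e. 12:02:58;21.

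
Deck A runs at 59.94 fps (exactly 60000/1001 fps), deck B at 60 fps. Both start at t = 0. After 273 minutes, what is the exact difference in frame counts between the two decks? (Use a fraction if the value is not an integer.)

273 min = 16380 s.
A emits 60000/1001 × 16380 = 10800000/11 frames; B emits 60 × 16380 = 982800.
Difference = 10800/11 frames (≈ 981.8182); B is ahead of A.

10800/11 frames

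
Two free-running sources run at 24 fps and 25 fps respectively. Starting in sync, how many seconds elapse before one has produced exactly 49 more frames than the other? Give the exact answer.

49 seconds

The gap grows by |25 − 24| = 1 frame per second.
Time for a 49-frame gap: 49 ÷ (1) = 49 s.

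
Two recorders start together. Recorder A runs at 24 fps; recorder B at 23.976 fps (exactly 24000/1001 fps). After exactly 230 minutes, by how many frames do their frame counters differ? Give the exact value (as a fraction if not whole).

230 min = 13800 s.
A emits 24 × 13800 = 331200 frames; B emits 24000/1001 × 13800 = 331200000/1001.
Difference = 331200/1001 frames (≈ 330.8691); B is behind A.

331200/1001 frames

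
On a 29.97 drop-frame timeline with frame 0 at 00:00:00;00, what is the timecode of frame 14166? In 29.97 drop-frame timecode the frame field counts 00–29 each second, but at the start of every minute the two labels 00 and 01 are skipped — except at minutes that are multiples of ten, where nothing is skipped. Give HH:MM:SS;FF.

Ten DF minutes hold 17982 frames, so frame 14166 lies in block 0 (frames 0–17981) with 14166 frames into that block.
The block's first minute is 1800 frames and the rest 1798 each; 14166 frames reaches minute 7, so 0 × 18 + 7 × 2 = 14 labels have been skipped so far.
Adding those back, label number 14166 + 14 = 14180 at 30 labels/s is 472 s + 20 f = 0 h 7 min 52 s frame 20, i.e. 00:07:52;20.

00:07:52;20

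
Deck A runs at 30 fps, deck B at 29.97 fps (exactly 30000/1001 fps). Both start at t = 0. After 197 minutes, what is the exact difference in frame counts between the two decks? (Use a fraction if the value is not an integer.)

197 min = 11820 s.
A emits 30 × 11820 = 354600 frames; B emits 30000/1001 × 11820 = 354600000/1001.
Difference = 354600/1001 frames (≈ 354.2458); B is behind A.

354600/1001 frames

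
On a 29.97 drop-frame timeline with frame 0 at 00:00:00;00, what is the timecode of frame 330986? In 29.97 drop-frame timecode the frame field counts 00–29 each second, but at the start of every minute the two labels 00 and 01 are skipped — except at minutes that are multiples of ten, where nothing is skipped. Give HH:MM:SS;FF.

03:04:03;28

Each 10-minute DF block holds 10 × 60 × 30 − 9 × 2 = 17982 frames. 330986 ÷ 17982 → 18 full blocks, remainder 7310.
Within the partial block the first minute is 1800 frames and each further minute 1798, so 4 further minute boundaries passed. Total skipped labels = 18 × 18 + 2 × 4 = 332.
Non-drop label index = 330986 + 332 = 331318; at 30 labels/s that is 03:04:03:28, i.e. DF 03:04:03;28.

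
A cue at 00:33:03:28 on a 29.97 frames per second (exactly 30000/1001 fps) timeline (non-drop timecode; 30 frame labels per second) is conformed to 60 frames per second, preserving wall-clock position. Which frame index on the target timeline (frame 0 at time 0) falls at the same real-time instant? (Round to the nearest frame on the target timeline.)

Source frame index: (0×3600 + 33×60 + 3) × 30 + 28 = 59518.
Real time: 59518 / (30000/1001) = 29788759/15000 s.
Target frame: (29788759/15000) × (60) = 29788759/250 ≈ 119155.036 → 119155.

frame 119155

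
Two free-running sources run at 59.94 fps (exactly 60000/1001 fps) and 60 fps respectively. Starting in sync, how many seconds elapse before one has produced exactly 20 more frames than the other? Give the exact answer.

The gap grows by |60 − 60000/1001| = 60/1001 frames per second.
Time for a 20-frame gap: 20 ÷ (60/1001) = 1001/3 s.

1001/3 seconds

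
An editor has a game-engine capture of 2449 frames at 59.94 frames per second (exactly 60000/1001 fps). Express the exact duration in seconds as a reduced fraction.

Running time = 2449 ÷ (60000/1001) = 2449 × 1001/60000 = 2451449/60000 s.

2451449/60000 seconds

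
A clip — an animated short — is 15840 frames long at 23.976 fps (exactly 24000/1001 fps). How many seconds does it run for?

660.66 seconds

Running time = 15840 / (24000/1001) = 660.66 s.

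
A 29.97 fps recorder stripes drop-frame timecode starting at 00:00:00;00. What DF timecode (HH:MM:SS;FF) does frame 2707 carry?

00:01:30;09

Ten DF minutes hold 17982 frames, so frame 2707 lies in block 0 (frames 0–17981) with 2707 frames into that block.
The block's first minute is 1800 frames and the rest 1798 each; 2707 frames reaches minute 1, so 0 × 18 + 1 × 2 = 2 labels have been skipped so far.
Adding those back, label number 2707 + 2 = 2709 at 30 labels/s is 90 s + 9 f = 0 h 1 min 30 s frame 9, i.e. 00:01:30;09.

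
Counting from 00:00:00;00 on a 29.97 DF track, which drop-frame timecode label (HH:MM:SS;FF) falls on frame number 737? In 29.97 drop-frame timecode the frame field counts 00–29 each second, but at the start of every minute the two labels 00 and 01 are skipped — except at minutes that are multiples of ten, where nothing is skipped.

00:00:24;17

Ten DF minutes hold 17982 frames, so frame 737 lies in block 0 (frames 0–17981) with 737 frames into that block.
The block's first minute is 1800 frames and the rest 1798 each; 737 frames reaches minute 0, so 0 × 18 + 0 × 2 = 0 labels have been skipped so far.
Adding those back, label number 737 + 0 = 737 at 30 labels/s is 24 s + 17 f = 0 h 0 min 24 s frame 17, i.e. 00:00:24;17.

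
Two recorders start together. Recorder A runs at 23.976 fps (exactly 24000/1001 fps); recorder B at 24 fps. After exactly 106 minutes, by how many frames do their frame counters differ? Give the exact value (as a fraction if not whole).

106 min = 6360 s.
A emits 24000/1001 × 6360 = 152640000/1001 frames; B emits 24 × 6360 = 152640.
Difference = 152640/1001 frames (≈ 152.4875); B is ahead of A.

152640/1001 frames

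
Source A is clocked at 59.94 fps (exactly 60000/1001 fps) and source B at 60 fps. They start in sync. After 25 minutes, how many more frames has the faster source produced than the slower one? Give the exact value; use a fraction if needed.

90000/1001 frames

25 min = 1500 s.
A emits 60000/1001 × 1500 = 90000000/1001 frames; B emits 60 × 1500 = 90000.
Difference = 90000/1001 frames (≈ 89.9101); B is ahead of A.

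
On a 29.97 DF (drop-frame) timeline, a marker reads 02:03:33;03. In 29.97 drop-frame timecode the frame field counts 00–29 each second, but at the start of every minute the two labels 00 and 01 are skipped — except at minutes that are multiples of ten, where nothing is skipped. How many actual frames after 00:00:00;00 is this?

As if non-drop at 30 labels/s: (2 × 3600 + 3 × 60 + 33) × 30 + 3 = 222393.
Minute boundaries passed: 123; those not divisible by 10: 123 − 12 = 111; dropped labels = 2 × 111 = 222.
Actual frame index = 222393 − 222 = 222171.

222171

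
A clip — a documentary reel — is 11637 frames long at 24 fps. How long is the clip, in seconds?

484.875 seconds

Running time = 11637 / (24) = 484.875 s.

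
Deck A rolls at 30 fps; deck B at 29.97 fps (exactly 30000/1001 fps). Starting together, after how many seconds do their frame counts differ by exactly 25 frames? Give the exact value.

5005/6 seconds

The gap grows by |30000/1001 − 30| = 30/1001 frames per second.
Time for a 25-frame gap: 25 ÷ (30/1001) = 5005/6 s.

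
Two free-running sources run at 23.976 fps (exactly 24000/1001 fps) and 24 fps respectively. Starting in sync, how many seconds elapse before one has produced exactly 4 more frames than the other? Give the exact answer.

The gap grows by |24 − 24000/1001| = 24/1001 frames per second.
Time for a 4-frame gap: 4 ÷ (24/1001) = 1001/6 s.

1001/6 seconds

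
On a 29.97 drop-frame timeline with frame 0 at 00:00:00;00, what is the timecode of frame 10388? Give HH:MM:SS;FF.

00:05:46;18

Each 10-minute DF block holds 10 × 60 × 30 − 9 × 2 = 17982 frames. 10388 ÷ 17982 → 0 full blocks, remainder 10388.
Within the partial block the first minute is 1800 frames and each further minute 1798, so 5 further minute boundaries passed. Total skipped labels = 18 × 0 + 2 × 5 = 10.
Non-drop label index = 10388 + 10 = 10398; at 30 labels/s that is 00:05:46:18, i.e. DF 00:05:46;18.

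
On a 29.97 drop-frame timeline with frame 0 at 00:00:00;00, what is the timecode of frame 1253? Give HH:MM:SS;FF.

Ten DF minutes hold 17982 frames, so frame 1253 lies in block 0 (frames 0–17981) with 1253 frames into that block.
The block's first minute is 1800 frames and the rest 1798 each; 1253 frames reaches minute 0, so 0 × 18 + 0 × 2 = 0 labels have been skipped so far.
Adding those back, label number 1253 + 0 = 1253 at 30 labels/s is 41 s + 23 f = 0 h 0 min 41 s frame 23, i.e. 00:00:41;23.

00:00:41;23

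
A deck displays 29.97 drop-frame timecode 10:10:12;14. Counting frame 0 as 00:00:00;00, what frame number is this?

Complete 10-minute blocks: 61, each 17982 frames → 1096902.
Remaining 0 whole minutes in the current block: 0 frames.
Within the current minute: 12 × 30 + 14 = 374. Total = 1096902 + 0 + 374 = 1097276.

1097276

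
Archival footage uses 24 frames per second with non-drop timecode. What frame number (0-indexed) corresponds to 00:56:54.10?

Total seconds to the label: (0 × 3600 + 56 × 60 + 54) = 3414.
Frame index = 3414 × 24 + 10 = 81946.

81946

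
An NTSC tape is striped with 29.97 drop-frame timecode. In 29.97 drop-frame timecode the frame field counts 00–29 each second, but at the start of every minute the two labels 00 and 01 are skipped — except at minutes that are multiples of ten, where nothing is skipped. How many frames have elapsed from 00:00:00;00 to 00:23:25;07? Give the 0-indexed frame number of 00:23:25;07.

42115

Complete 10-minute blocks: 2, each 17982 frames → 35964.
Remaining 3 whole minutes in the current block: 1800 + 2 × 1798 = 5396 frames.
Within the current minute: 25 × 30 + 7 − 2 = 755 (labels ;00/;01 skipped at this minute). Total = 35964 + 5396 + 755 = 42115.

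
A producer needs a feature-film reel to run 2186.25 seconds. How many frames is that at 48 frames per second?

Frames = 2186.25 × 48 = 104940.

104940 frames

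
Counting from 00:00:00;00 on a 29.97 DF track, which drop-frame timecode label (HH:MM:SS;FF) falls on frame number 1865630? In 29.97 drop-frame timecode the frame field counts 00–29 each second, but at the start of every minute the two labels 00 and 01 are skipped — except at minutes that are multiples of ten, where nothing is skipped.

Each 10-minute DF block holds 10 × 60 × 30 − 9 × 2 = 17982 frames. 1865630 ÷ 17982 → 103 full blocks, remainder 13484.
Within the partial block the first minute is 1800 frames and each further minute 1798, so 7 further minute boundaries passed. Total skipped labels = 18 × 103 + 2 × 7 = 1868.
Non-drop label index = 1865630 + 1868 = 1867498; at 30 labels/s that is 17:17:29:28, i.e. DF 17:17:29;28.

17:17:29;28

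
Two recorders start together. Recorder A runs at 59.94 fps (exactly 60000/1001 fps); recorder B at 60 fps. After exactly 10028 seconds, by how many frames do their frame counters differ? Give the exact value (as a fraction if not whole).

A emits 60000/1001 × 10028 = 601680000/1001 frames; B emits 60 × 10028 = 601680.
Difference = 601680/1001 frames (≈ 601.0789); B is ahead of A.

601680/1001 frames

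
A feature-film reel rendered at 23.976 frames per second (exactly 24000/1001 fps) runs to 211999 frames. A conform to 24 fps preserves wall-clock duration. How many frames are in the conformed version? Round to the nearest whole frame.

Frames at target rate = 211999 × (24) / (24000/1001) = 212210999/1000 ≈ 212210.999.
Nearest whole frame: 212211.

212211 frames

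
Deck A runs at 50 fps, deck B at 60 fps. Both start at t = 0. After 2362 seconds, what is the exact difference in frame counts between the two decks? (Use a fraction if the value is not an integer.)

A emits 50 × 2362 = 118100 frames; B emits 60 × 2362 = 141720.
Difference = 23620 frames; B is ahead of A.

23620 frames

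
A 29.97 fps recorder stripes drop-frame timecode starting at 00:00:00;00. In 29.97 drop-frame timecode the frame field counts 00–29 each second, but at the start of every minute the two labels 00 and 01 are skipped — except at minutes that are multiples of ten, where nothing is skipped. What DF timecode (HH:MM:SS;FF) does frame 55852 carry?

Ten DF minutes hold 17982 frames, so frame 55852 lies in block 3 (frames 53946–71927) with 1906 frames into that block.
The block's first minute is 1800 frames and the rest 1798 each; 1906 frames reaches minute 1, so 3 × 18 + 1 × 2 = 56 labels have been skipped so far.
Adding those back, label number 55852 + 56 = 55908 at 30 labels/s is 1863 s + 18 f = 0 h 31 min 3 s frame 18, i.e. 00:31:03;18.

00:31:03;18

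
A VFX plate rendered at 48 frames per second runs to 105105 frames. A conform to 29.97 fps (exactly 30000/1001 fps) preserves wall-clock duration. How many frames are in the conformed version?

65625 frames

Target frames = source frames × (target rate / source rate) = 105105 × (30000/1001)/(48) = 105105 × 625/1001 = 65625.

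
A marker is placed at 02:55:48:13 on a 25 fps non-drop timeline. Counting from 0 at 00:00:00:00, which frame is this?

263713

Total seconds to the label: (2 × 3600 + 55 × 60 + 48) = 10548.
Frame index = 10548 × 25 + 13 = 263713.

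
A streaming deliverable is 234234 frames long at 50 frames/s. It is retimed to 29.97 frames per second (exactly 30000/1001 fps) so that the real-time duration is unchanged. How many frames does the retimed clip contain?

Target frames = source frames × (target rate / source rate) = 234234 × (30000/1001)/(50) = 234234 × 600/1001 = 140400.

140400 frames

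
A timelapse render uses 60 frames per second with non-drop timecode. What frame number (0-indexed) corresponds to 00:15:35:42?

56142

Total seconds to the label: (0 × 3600 + 15 × 60 + 35) = 935.
Frame index = 935 × 60 + 42 = 56142.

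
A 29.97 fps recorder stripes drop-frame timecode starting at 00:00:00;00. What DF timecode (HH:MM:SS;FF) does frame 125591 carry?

01:09:50;17

Each 10-minute DF block holds 10 × 60 × 30 − 9 × 2 = 17982 frames. 125591 ÷ 17982 → 6 full blocks, remainder 17699.
Within the partial block the first minute is 1800 frames and each further minute 1798, so 9 further minute boundaries passed. Total skipped labels = 18 × 6 + 2 × 9 = 126.
Non-drop label index = 125591 + 126 = 125717; at 30 labels/s that is 01:09:50:17, i.e. DF 01:09:50;17.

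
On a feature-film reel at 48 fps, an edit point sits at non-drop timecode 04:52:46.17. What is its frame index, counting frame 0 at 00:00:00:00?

frame 843185

Total seconds to the label: (4 × 3600 + 52 × 60 + 46) = 17566.
Frame index = 17566 × 48 + 17 = 843185.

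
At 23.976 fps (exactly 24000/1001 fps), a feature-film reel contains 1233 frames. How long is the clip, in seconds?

51.426375 seconds

Running time = 1233 / (24000/1001) = 51.426375 s.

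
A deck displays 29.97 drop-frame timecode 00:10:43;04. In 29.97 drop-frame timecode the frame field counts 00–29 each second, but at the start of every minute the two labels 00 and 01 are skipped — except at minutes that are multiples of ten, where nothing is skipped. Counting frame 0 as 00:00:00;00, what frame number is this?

19276

Complete 10-minute blocks: 1, each 17982 frames → 17982.
Remaining 0 whole minutes in the current block: 0 frames.
Within the current minute: 43 × 30 + 4 = 1294. Total = 17982 + 0 + 1294 = 19276.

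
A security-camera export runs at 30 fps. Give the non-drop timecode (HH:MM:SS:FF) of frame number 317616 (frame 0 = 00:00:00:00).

317616 ÷ 30 = 10587 full seconds, remainder 6 frames.
10587 s = 2 h 56 min 27 s.
Timecode: 02:56:27:06.

02:56:27:06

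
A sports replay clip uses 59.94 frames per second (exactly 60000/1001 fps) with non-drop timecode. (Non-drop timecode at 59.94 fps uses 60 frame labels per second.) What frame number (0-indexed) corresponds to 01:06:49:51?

frame 240591

Total seconds to the label: (1 × 3600 + 6 × 60 + 49) = 4009.
Frame index = 4009 × 60 + 51 = 240591.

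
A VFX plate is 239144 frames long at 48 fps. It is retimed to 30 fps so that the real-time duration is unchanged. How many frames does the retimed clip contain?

149465 frames

Target frames = source frames × (target rate / source rate) = 239144 × (30)/(48) = 239144 × 5/8 = 149465.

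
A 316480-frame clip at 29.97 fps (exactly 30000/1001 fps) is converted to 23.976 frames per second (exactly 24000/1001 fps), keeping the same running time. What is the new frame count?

Target frames = source frames × (target rate / source rate) = 316480 × (24000/1001)/(30000/1001) = 316480 × 4/5 = 253184.

253184 frames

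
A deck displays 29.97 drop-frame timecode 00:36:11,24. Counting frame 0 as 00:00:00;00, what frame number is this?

As if non-drop at 30 labels/s: (0 × 3600 + 36 × 60 + 11) × 30 + 24 = 65154.
Minute boundaries passed: 36; those not divisible by 10: 36 − 3 = 33; dropped labels = 2 × 33 = 66.
Actual frame index = 65154 − 66 = 65088.

65088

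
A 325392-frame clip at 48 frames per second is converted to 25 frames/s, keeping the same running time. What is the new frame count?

Target frames = source frames × (target rate / source rate) = 325392 × (25)/(48) = 325392 × 25/48 = 169475.

169475 frames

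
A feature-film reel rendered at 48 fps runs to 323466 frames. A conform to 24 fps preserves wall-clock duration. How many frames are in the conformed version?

161733 frames

Target frames = source frames × (target rate / source rate) = 323466 × (24)/(48) = 323466 × 1/2 = 161733.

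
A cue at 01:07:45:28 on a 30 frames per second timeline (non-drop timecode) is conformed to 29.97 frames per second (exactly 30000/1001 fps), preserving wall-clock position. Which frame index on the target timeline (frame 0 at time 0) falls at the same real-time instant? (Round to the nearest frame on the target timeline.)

Source frame index: (1×3600 + 7×60 + 45) × 30 + 28 = 121978.
Real time: 121978 / (30) = 60989/15 s.
Target frame: (60989/15) × (30000/1001) = 121978000/1001 ≈ 121856.144 → 121856.

frame 121856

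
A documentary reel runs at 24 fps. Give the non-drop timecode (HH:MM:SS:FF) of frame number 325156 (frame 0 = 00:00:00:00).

325156 ÷ 24 = 13548 full seconds, remainder 4 frames.
13548 s = 3 h 45 min 48 s.
Timecode: 03:45:48:04.

03:45:48:04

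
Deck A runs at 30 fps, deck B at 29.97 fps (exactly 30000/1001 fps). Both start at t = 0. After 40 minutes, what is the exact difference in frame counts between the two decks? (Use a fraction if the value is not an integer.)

40 min = 2400 s.
A emits 30 × 2400 = 72000 frames; B emits 30000/1001 × 2400 = 72000000/1001.
Difference = 72000/1001 frames (≈ 71.9281); B is behind A.

72000/1001 frames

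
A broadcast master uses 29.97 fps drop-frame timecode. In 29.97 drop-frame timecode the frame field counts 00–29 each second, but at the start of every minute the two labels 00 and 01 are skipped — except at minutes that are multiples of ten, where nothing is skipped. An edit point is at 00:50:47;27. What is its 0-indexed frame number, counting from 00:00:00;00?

As if non-drop at 30 labels/s: (0 × 3600 + 50 × 60 + 47) × 30 + 27 = 91437.
Minute boundaries passed: 50; those not divisible by 10: 50 − 5 = 45; dropped labels = 2 × 45 = 90.
Actual frame index = 91437 − 90 = 91347.

91347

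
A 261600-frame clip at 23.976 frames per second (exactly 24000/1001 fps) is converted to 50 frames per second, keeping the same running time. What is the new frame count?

Target frames = source frames × (target rate / source rate) = 261600 × (50)/(24000/1001) = 261600 × 1001/480 = 545545.

545545 frames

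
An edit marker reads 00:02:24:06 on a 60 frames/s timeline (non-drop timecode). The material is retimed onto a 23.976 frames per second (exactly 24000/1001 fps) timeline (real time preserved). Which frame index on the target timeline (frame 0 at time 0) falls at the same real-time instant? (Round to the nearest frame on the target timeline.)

frame 3455

Source frame index: (0×3600 + 2×60 + 24) × 60 + 6 = 8646.
Real time: 8646 / (60) = 1441/10 s.
Target frame: (1441/10) × (24000/1001) = 314400/91 ≈ 3454.945 → 3455.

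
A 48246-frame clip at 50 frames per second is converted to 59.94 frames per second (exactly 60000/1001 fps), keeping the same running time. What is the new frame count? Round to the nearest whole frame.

57837 frames

Frames at target rate = 48246 × (60000/1001) / (50) = 5263200/91 ≈ 57837.363.
Nearest whole frame: 57837.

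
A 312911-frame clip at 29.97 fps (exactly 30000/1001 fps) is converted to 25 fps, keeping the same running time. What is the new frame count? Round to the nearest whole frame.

Frames at target rate = 312911 × (25) / (30000/1001) = 313223911/1200 ≈ 261019.926.
Nearest whole frame: 261020.

261020 frames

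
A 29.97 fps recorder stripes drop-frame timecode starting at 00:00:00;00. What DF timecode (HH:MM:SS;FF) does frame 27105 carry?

00:15:04;13

Each 10-minute DF block holds 10 × 60 × 30 − 9 × 2 = 17982 frames. 27105 ÷ 17982 → 1 full block, remainder 9123.
Within the partial block the first minute is 1800 frames and each further minute 1798, so 5 further minute boundaries passed. Total skipped labels = 18 × 1 + 2 × 5 = 28.
Non-drop label index = 27105 + 28 = 27133; at 30 labels/s that is 00:15:04:13, i.e. DF 00:15:04;13.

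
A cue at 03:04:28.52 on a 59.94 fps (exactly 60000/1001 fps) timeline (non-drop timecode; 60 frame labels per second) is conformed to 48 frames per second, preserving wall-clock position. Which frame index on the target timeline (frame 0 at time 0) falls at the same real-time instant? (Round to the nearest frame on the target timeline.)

frame 531837

Source frame index: (3×3600 + 4×60 + 28) × 60 + 52 = 664132.
Real time: 664132 / (60000/1001) = 166199033/15000 s.
Target frame: (166199033/15000) × (48) = 332398066/625 ≈ 531836.906 → 531837.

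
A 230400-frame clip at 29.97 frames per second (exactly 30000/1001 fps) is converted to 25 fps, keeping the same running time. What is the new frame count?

Target frames = source frames × (target rate / source rate) = 230400 × (25)/(30000/1001) = 230400 × 1001/1200 = 192192.

192192 frames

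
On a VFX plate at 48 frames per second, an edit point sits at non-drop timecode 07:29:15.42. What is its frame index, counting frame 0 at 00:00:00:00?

1293882

Total seconds to the label: (7 × 3600 + 29 × 60 + 15) = 26955.
Frame index = 26955 × 48 + 42 = 1293882.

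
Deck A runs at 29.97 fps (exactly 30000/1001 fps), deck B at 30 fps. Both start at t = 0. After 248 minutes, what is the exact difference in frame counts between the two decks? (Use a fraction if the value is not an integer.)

248 min = 14880 s.
A emits 30000/1001 × 14880 = 446400000/1001 frames; B emits 30 × 14880 = 446400.
Difference = 446400/1001 frames (≈ 445.9540); B is ahead of A.

446400/1001 frames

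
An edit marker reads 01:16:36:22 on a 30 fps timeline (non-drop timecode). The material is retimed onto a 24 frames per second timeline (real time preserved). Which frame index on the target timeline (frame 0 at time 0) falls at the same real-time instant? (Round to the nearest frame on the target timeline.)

Source frame index: (1×3600 + 16×60 + 36) × 30 + 22 = 137902.
Real time: 137902 / (30) = 68951/15 s.
Target frame: (68951/15) × (24) = 551608/5 ≈ 110321.600 → 110322.

frame 110322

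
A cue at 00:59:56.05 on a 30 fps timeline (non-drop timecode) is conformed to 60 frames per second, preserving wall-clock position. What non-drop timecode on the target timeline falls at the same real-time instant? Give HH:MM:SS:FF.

00:59:56:10

Source frame index: (0×3600 + 59×60 + 56) × 30 + 5 = 107885.
Real time: 107885 / (30) = 21577/6 s.
Target frame: (21577/6) × (60) = 215770.
At 60 labels/s: frame 215770 → 00:59:56:10.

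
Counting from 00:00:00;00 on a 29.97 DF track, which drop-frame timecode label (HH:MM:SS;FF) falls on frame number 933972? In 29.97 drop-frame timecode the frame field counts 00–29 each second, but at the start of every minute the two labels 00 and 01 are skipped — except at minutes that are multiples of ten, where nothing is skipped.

Each 10-minute DF block holds 10 × 60 × 30 − 9 × 2 = 17982 frames. 933972 ÷ 17982 → 51 full blocks, remainder 16890.
Within the partial block the first minute is 1800 frames and each further minute 1798, so 9 further minute boundaries passed. Total skipped labels = 18 × 51 + 2 × 9 = 936.
Non-drop label index = 933972 + 936 = 934908; at 30 labels/s that is 08:39:23:18, i.e. DF 08:39:23;18.

08:39:23;18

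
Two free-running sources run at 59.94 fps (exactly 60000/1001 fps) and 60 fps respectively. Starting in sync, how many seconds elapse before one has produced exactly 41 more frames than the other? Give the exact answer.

41041/60 seconds

The gap grows by |60 − 60000/1001| = 60/1001 frames per second.
Time for a 41-frame gap: 41 ÷ (60/1001) = 41041/60 s.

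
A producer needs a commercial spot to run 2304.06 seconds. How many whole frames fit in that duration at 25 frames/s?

57601 frames

Frames = 2304.06 × 25 = 115203/2 ≈ 57601.5000.
Complete frames: 57601.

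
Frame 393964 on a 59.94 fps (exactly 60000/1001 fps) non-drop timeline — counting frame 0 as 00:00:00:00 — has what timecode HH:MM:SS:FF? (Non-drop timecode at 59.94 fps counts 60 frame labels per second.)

393964 ÷ 60 = 6566 full seconds, remainder 4 frames.
6566 s = 1 h 49 min 26 s.
Timecode: 01:49:26:04.

01:49:26:04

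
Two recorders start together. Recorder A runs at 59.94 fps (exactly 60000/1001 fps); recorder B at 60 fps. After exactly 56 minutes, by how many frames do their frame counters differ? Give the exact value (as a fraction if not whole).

28800/143 frames

56 min = 3360 s.
A emits 60000/1001 × 3360 = 28800000/143 frames; B emits 60 × 3360 = 201600.
Difference = 28800/143 frames (≈ 201.3986); B is ahead of A.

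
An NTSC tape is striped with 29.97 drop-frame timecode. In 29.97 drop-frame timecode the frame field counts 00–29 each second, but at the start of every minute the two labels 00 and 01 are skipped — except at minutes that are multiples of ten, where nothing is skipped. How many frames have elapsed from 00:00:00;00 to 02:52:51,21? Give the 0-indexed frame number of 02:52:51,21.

310841

As if non-drop at 30 labels/s: (2 × 3600 + 52 × 60 + 51) × 30 + 21 = 311151.
Minute boundaries passed: 172; those not divisible by 10: 172 − 17 = 155; dropped labels = 2 × 155 = 310.
Actual frame index = 311151 − 310 = 310841.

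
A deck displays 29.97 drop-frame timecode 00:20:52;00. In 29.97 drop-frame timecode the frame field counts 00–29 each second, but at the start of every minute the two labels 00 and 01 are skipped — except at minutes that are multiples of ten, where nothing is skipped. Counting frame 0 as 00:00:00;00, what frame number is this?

Complete 10-minute blocks: 2, each 17982 frames → 35964.
Remaining 0 whole minutes in the current block: 0 frames.
Within the current minute: 52 × 30 + 0 = 1560. Total = 35964 + 0 + 1560 = 37524.

37524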